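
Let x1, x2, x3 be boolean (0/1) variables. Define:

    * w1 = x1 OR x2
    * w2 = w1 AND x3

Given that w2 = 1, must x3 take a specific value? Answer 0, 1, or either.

w2 = w1 AND x3 must be 1, so both w1 = 1 and x3 = 1.
w1 = x1 OR x2 must be 1, so at least one of x1, x2 is 1.
Every assignment with w2 = 1 has x3 = 1; there are 3 such assignment(s).
  x1=0, x2=1, x3=1
  x1=1, x2=0, x3=1
  x1=1, x2=1, x3=1

1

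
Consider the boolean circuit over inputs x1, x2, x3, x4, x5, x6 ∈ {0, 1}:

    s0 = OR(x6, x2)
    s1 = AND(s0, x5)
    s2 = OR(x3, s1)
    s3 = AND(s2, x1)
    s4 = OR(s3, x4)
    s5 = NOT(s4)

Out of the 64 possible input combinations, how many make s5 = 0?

s5 = NOT(s4) must be 0, so s4 = 1.
Enumerating the 64 input combinations, 43 give s5 = 0 and 21 give s5 = 1.

43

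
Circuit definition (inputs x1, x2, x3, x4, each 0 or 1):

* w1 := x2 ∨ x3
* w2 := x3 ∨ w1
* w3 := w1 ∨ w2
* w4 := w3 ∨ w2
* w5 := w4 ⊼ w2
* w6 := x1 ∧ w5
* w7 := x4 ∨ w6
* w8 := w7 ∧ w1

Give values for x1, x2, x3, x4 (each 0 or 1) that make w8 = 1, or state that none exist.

x1=0, x2=1, x3=0, x4=1

w8 = w7 ∧ w1 must be 1, so both w7 = 1 and w1 = 1.
w7 = x4 ∨ w6 must be 1, so at least one of x4, w6 is 1.
w1 = x2 ∨ x3 must be 1, so at least one of x2, x3 is 1.
Check with x1=0, x2=1, x3=0, x4=1:
w1 = x2 ∨ x3 = 1 ∨ 0 = 1
w2 = x3 ∨ w1 = 0 ∨ 1 = 1
w3 = w1 ∨ w2 = 1 ∨ 1 = 1
w4 = w3 ∨ w2 = 1 ∨ 1 = 1
w5 = w4 ⊼ w2 = 1 ⊼ 1 = 0
w6 = x1 ∧ w5 = 0 ∧ 0 = 0
w7 = x4 ∨ w6 = 1 ∨ 0 = 1
w8 = w7 ∧ w1 = 1 ∧ 1 = 1
So w8 = 1 as required.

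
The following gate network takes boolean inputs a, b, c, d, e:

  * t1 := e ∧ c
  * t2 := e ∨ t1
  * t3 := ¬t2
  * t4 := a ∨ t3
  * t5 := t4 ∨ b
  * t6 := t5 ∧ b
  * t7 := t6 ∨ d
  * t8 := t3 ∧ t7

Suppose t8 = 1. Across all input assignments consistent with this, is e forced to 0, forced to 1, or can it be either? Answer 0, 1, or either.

0

t8 = t3 ∧ t7 must be 1, so both t3 = 1 and t7 = 1.
t3 = ¬t2 must be 1, so t2 = 0.
t7 = t6 ∨ d must be 1, so at least one of t6, d is 1.
Every assignment with t8 = 1 has e = 0; there are 12 such assignment(s).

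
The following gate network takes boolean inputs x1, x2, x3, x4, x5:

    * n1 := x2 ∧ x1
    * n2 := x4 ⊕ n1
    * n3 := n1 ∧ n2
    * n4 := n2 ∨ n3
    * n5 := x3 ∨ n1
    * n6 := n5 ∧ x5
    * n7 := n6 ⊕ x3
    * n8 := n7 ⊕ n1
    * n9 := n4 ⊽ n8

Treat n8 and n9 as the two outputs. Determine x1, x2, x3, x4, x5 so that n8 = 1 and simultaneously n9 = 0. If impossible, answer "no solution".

Check with x1=1 x2=0 x3=1 x4=1 x5=0:
n1 = x2 ∧ x1 = 0 ∧ 1 = 0
n2 = x4 ⊕ n1 = 1 ⊕ 0 = 1
n3 = n1 ∧ n2 = 0 ∧ 1 = 0
n4 = n2 ∨ n3 = 1 ∨ 0 = 1
n5 = x3 ∨ n1 = 1 ∨ 0 = 1
n6 = n5 ∧ x5 = 1 ∧ 0 = 0
n7 = n6 ⊕ x3 = 0 ⊕ 1 = 1
n8 = n7 ⊕ n1 = 1 ⊕ 0 = 1
n9 = n4 ⊽ n8 = 1 ⊽ 1 = 0
So n8 = 1 and n9 = 0.

x1=1 x2=0 x3=1 x4=1 x5=0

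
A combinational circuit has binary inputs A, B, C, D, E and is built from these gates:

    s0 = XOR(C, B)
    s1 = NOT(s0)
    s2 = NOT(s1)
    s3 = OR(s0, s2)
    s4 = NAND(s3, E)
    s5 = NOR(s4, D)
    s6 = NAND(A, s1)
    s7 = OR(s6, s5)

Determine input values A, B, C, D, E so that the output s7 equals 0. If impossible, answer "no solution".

A=1 B=1 C=1 D=0 E=1

s7 = OR(s6, s5) must be 0, so both s6 = 0 and s5 = 0.
s6 = NAND(A, s1) must be 0, so both A = 1 and s1 = 1.
Check with A=1 B=1 C=1 D=0 E=1:
s0 = XOR(C, B) = XOR(1, 1) = 0
s1 = NOT(s0) = NOT 0 = 1
s2 = NOT(s1) = NOT 1 = 0
s3 = OR(s0, s2) = OR(0, 0) = 0
s4 = NAND(s3, E) = NAND(0, 1) = 1
s5 = NOR(s4, D) = NOR(1, 0) = 0
s6 = NAND(A, s1) = NAND(1, 1) = 0
s7 = OR(s6, s5) = OR(0, 0) = 0
So s7 = 0 as required.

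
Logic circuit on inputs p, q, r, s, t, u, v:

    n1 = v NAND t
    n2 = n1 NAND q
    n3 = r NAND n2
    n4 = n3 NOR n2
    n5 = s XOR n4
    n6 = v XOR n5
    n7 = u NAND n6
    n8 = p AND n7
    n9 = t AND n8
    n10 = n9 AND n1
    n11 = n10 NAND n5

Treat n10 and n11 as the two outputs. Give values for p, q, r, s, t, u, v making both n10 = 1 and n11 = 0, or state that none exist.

p=1, q=1, r=0, s=1, t=1, u=0, v=0

Check with p=1, q=1, r=0, s=1, t=1, u=0, v=0:
n1 = v NAND t = 0 NAND 1 = 1
n2 = n1 NAND q = 1 NAND 1 = 0
n3 = r NAND n2 = 0 NAND 0 = 1
n4 = n3 NOR n2 = 1 NOR 0 = 0
n5 = s XOR n4 = 1 XOR 0 = 1
n6 = v XOR n5 = 0 XOR 1 = 1
n7 = u NAND n6 = 0 NAND 1 = 1
n8 = p AND n7 = 1 AND 1 = 1
n9 = t AND n8 = 1 AND 1 = 1
n10 = n9 AND n1 = 1 AND 1 = 1
n11 = n10 NAND n5 = 1 NAND 1 = 0
So n10 = 1 and n11 = 0.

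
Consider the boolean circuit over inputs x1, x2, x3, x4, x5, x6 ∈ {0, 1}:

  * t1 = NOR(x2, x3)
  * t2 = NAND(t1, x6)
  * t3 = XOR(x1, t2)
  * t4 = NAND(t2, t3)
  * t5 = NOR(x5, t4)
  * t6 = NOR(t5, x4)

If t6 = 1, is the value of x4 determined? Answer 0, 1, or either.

0

t6 = NOR(t5, x4) must be 1, so both t5 = 0 and x4 = 0.
Every assignment with t6 = 1 has x4 = 0; there are 25 such assignment(s).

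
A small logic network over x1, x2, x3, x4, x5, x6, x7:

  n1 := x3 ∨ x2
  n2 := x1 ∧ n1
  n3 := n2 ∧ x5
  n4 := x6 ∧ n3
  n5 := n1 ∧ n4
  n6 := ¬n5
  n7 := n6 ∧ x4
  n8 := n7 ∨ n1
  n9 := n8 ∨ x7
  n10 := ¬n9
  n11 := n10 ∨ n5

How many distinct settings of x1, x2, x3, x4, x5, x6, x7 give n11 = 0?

n11 = n10 ∨ n5 must be 0, so both n10 = 0 and n5 = 0.
n10 = ¬n9 must be 0, so n9 = 1.
n5 = n1 ∧ n4 must be 0, so at least one of n1, n4 is 0.
Enumerating the 128 input combinations, 108 give n11 = 0 and 20 give n11 = 1.

108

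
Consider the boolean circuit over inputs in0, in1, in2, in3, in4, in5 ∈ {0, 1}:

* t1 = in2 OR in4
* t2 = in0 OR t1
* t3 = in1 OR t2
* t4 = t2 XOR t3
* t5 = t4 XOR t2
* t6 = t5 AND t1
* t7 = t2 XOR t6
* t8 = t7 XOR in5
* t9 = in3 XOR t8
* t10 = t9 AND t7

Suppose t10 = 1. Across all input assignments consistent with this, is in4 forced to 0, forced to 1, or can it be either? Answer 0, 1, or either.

t10 = t9 AND t7 must be 1, so both t9 = 1 and t7 = 1.
t9 = in3 XOR t8 must be 1, so in3 and t8 differ.
Every assignment with t10 = 1 has in4 = 0; there are 4 such assignment(s).
  in0=1, in1=0, in2=0, in3=0, in4=0, in5=0
  in0=1, in1=0, in2=0, in3=1, in4=0, in5=1
  in0=1, in1=1, in2=0, in3=0, in4=0, in5=0
  in0=1, in1=1, in2=0, in3=1, in4=0, in5=1

0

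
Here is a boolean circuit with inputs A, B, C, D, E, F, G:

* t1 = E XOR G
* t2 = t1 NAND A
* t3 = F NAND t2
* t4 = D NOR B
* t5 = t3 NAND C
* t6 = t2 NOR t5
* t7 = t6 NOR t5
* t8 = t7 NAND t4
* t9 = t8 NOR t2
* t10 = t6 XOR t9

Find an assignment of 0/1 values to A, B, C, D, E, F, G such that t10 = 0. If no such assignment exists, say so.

t10 = t6 XOR t9 must be 0, so t6 and t9 are equal.
Check with A=0, B=1, C=0, D=1, E=0, F=0, G=0:
t1 = E XOR G = 0 XOR 0 = 0
t2 = t1 NAND A = 0 NAND 0 = 1
t3 = F NAND t2 = 0 NAND 1 = 1
t4 = D NOR B = 1 NOR 1 = 0
t5 = t3 NAND C = 1 NAND 0 = 1
t6 = t2 NOR t5 = 1 NOR 1 = 0
t7 = t6 NOR t5 = 0 NOR 1 = 0
t8 = t7 NAND t4 = 0 NAND 0 = 1
t9 = t8 NOR t2 = 1 NOR 1 = 0
t10 = t6 XOR t9 = 0 XOR 0 = 0
So t10 = 0 as required.

A=0, B=1, C=0, D=1, E=0, F=0, G=0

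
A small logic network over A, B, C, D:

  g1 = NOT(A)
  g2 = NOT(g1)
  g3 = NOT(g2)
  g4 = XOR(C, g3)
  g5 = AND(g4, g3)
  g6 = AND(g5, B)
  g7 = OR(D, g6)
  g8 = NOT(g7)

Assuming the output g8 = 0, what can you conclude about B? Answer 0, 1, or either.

either

Both values of B occur among assignments with g8 = 0:
  B=0: A=0, B=0, C=0, D=1
  B=1: A=0, B=1, C=0, D=0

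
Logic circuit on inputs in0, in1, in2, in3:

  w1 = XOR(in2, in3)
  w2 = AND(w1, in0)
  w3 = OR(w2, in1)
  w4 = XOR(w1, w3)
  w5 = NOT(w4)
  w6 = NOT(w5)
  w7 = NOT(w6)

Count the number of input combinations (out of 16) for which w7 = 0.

6

w7 = NOT(w6) must be 0, so w6 = 1.
w6 = NOT(w5) must be 1, so w5 = 0.
w5 = NOT(w4) must be 0, so w4 = 1.
Enumerating the 16 input combinations, 6 give w7 = 0 and 10 give w7 = 1.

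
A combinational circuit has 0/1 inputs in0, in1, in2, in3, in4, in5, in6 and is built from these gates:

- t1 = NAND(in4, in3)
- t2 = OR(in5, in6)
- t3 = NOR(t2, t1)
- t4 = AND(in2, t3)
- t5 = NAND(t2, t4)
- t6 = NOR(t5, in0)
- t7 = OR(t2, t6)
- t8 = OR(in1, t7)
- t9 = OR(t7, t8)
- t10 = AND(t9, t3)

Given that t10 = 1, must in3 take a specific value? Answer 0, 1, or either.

1

t10 = AND(t9, t3) must be 1, so both t9 = 1 and t3 = 1.
Every assignment with t10 = 1 has in3 = 1; there are 4 such assignment(s).
  in0=0, in1=1, in2=0, in3=1, in4=1, in5=0, in6=0
  in0=0, in1=1, in2=1, in3=1, in4=1, in5=0, in6=0
  in0=1, in1=1, in2=0, in3=1, in4=1, in5=0, in6=0
  in0=1, in1=1, in2=1, in3=1, in4=1, in5=0, in6=0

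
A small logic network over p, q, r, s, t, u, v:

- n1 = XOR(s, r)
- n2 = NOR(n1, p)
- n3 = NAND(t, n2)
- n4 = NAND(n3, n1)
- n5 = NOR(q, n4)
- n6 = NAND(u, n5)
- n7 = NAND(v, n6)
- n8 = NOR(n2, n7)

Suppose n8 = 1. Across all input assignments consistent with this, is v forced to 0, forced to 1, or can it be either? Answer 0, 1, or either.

1

n8 = NOR(n2, n7) must be 1, so both n2 = 0 and n7 = 0.
Every assignment with n8 = 1 has v = 1; there are 40 such assignment(s).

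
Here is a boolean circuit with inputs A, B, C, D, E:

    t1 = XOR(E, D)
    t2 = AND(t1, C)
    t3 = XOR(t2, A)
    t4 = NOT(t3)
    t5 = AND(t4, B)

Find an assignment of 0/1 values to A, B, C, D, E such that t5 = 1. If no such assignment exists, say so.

A=0, B=1, C=0, D=0, E=1

t5 = AND(t4, B) must be 1, so both t4 = 1 and B = 1.
t4 = NOT(t3) must be 1, so t3 = 0.
Check with A=0, B=1, C=0, D=0, E=1:
t1 = XOR(E, D) = XOR(1, 0) = 1
t2 = AND(t1, C) = AND(1, 0) = 0
t3 = XOR(t2, A) = XOR(0, 0) = 0
t4 = NOT(t3) = NOT 0 = 1
t5 = AND(t4, B) = AND(1, 1) = 1
So t5 = 1 as required.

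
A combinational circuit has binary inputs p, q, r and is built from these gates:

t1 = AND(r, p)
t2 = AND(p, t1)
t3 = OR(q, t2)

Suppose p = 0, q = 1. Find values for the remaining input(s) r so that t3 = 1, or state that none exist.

t3 = OR(q, t2) must be 1, so at least one of q, t2 is 1.
Check with p = 0, q = 1 and r=0:
t1 = AND(r, p) = AND(0, 0) = 0
t2 = AND(p, t1) = AND(0, 0) = 0
t3 = OR(q, t2) = OR(1, 0) = 1
So t3 = 1.

r=0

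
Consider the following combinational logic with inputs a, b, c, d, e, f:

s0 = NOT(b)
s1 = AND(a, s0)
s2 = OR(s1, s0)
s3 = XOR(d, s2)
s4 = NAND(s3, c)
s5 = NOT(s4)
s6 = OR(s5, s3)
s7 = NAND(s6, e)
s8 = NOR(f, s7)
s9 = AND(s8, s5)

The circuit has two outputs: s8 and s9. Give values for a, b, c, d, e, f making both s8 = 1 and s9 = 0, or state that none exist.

Check with a=1, b=1, c=0, d=1, e=1, f=0:
s0 = NOT(b) = NOT 1 = 0
s1 = AND(a, s0) = AND(1, 0) = 0
s2 = OR(s1, s0) = OR(0, 0) = 0
s3 = XOR(d, s2) = XOR(1, 0) = 1
s4 = NAND(s3, c) = NAND(1, 0) = 1
s5 = NOT(s4) = NOT 1 = 0
s6 = OR(s5, s3) = OR(0, 1) = 1
s7 = NAND(s6, e) = NAND(1, 1) = 0
s8 = NOR(f, s7) = NOR(0, 0) = 1
s9 = AND(s8, s5) = AND(1, 0) = 0
So s8 = 1 and s9 = 0.

a=1, b=1, c=0, d=1, e=1, f=0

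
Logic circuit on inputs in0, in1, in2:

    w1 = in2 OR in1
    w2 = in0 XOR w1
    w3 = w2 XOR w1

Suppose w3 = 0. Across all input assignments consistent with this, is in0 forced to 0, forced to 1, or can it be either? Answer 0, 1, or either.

0

w3 = w2 XOR w1 must be 0, so w2 and w1 are equal.
Every assignment with w3 = 0 has in0 = 0; there are 4 such assignment(s).
  in0=0, in1=0, in2=0
  in0=0, in1=0, in2=1
  in0=0, in1=1, in2=0
  in0=0, in1=1, in2=1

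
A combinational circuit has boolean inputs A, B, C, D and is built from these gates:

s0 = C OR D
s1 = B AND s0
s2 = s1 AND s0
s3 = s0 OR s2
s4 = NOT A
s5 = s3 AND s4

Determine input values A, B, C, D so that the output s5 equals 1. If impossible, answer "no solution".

Check with A=0, B=1, C=0, D=1:
s0 = C OR D = 0 OR 1 = 1
s1 = B AND s0 = 1 AND 1 = 1
s2 = s1 AND s0 = 1 AND 1 = 1
s3 = s0 OR s2 = 1 OR 1 = 1
s4 = NOT A = NOT 0 = 1
s5 = s3 AND s4 = 1 AND 1 = 1
So s5 = 1 as required.

A=0, B=1, C=0, D=1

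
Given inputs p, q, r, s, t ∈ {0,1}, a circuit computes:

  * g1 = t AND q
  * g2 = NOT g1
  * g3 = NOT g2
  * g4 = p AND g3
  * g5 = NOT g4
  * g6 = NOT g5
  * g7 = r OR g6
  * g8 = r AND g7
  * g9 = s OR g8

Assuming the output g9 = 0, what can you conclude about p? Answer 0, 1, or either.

either

Both values of p occur among assignments with g9 = 0:
  p=0: p=0, q=0, r=0, s=0, t=0
  p=1: p=1, q=0, r=0, s=0, t=0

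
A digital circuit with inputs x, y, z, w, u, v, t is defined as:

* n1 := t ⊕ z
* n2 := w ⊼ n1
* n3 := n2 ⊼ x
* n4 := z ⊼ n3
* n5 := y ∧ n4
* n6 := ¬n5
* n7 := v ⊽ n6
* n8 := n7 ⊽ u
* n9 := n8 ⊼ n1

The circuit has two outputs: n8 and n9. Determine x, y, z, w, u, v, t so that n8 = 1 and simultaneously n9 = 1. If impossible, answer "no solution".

x=1, y=1, z=1, w=0, u=0, v=1, t=1

Check with x=1, y=1, z=1, w=0, u=0, v=1, t=1:
n1 = t ⊕ z = 1 ⊕ 1 = 0
n2 = w ⊼ n1 = 0 ⊼ 0 = 1
n3 = n2 ⊼ x = 1 ⊼ 1 = 0
n4 = z ⊼ n3 = 1 ⊼ 0 = 1
n5 = y ∧ n4 = 1 ∧ 1 = 1
n6 = ¬n5 = ¬1 = 0
n7 = v ⊽ n6 = 1 ⊽ 0 = 0
n8 = n7 ⊽ u = 0 ⊽ 0 = 1
n9 = n8 ⊼ n1 = 1 ⊼ 0 = 1
So n8 = 1 and n9 = 1.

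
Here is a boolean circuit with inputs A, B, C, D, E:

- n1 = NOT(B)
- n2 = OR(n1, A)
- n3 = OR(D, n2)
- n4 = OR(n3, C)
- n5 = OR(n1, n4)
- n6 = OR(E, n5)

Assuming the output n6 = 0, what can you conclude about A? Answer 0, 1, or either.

0

n6 = OR(E, n5) must be 0, so both E = 0 and n5 = 0.
n5 = OR(n1, n4) must be 0, so both n1 = 0 and n4 = 0.
Every assignment with n6 = 0 has A = 0; there are 1 such assignment(s).
  A=0, B=1, C=0, D=0, E=0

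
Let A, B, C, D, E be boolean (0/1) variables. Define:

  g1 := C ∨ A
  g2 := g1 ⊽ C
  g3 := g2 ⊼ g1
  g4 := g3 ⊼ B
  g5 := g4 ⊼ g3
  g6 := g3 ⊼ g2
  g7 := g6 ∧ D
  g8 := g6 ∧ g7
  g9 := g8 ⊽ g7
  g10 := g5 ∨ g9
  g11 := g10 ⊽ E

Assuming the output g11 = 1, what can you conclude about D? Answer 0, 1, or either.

1

g11 = g10 ⊽ E must be 1, so both g10 = 0 and E = 0.
g10 = g5 ∨ g9 must be 0, so both g5 = 0 and g9 = 0.
Every assignment with g11 = 1 has D = 1; there are 3 such assignment(s).
  A=0, B=0, C=1, D=1, E=0
  A=1, B=0, C=0, D=1, E=0
  A=1, B=0, C=1, D=1, E=0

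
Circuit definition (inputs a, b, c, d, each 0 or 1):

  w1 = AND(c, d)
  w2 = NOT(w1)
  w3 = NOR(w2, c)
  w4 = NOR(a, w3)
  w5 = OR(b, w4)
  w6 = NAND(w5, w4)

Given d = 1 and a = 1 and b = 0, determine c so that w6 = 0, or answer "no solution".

With d = 1 and a = 1 and b = 0 fixed, none of the 2 settings of c give w6 = 0.
For example, with c=1:
w1 = AND(c, d) = AND(1, 1) = 1
w2 = NOT(w1) = NOT 1 = 0
w3 = NOR(w2, c) = NOR(0, 1) = 0
w4 = NOR(a, w3) = NOR(1, 0) = 0
w5 = OR(b, w4) = OR(0, 0) = 0
w6 = NAND(w5, w4) = NAND(0, 0) = 1
giving w6 = 1 ≠ 0.

no solution exists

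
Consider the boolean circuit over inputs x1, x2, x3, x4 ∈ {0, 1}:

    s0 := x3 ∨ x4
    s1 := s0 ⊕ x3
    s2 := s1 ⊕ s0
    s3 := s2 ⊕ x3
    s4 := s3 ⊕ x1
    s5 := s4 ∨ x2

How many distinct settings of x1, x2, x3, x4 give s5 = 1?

s5 = s4 ∨ x2 must be 1, so at least one of s4, x2 is 1.
Enumerating the 16 input combinations, 12 give s5 = 1 and 4 give s5 = 0.

12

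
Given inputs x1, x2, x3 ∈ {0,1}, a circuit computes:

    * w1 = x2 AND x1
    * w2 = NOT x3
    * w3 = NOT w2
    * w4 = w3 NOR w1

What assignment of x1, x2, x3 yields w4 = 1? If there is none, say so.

w4 = w3 NOR w1 must be 1, so both w3 = 0 and w1 = 0.
w3 = NOT w2 must be 0, so w2 = 1.
w1 = x2 AND x1 must be 0, so at least one of x2, x1 is 0.
Check with x1=0, x2=1, x3=0:
w1 = x2 AND x1 = 1 AND 0 = 0
w2 = NOT x3 = NOT 0 = 1
w3 = NOT w2 = NOT 1 = 0
w4 = w3 NOR w1 = 0 NOR 0 = 1
So w4 = 1 as required.

x1=0, x2=1, x3=0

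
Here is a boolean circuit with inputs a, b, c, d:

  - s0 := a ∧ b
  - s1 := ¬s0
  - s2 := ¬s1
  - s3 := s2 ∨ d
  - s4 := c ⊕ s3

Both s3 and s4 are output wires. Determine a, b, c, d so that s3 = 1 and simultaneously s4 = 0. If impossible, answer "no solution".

Check with a=1, b=0, c=1, d=1:
s0 = a ∧ b = 1 ∧ 0 = 0
s1 = ¬s0 = ¬0 = 1
s2 = ¬s1 = ¬1 = 0
s3 = s2 ∨ d = 0 ∨ 1 = 1
s4 = c ⊕ s3 = 1 ⊕ 1 = 0
So s3 = 1 and s4 = 0.

a=1, b=0, c=1, d=1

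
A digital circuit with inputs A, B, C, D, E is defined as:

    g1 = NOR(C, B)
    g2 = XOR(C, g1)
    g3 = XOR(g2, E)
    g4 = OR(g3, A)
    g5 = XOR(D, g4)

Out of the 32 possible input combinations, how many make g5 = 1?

g5 = XOR(D, g4) must be 1, so D and g4 differ.
Enumerating the 32 input combinations, 16 give g5 = 1 and 16 give g5 = 0.

16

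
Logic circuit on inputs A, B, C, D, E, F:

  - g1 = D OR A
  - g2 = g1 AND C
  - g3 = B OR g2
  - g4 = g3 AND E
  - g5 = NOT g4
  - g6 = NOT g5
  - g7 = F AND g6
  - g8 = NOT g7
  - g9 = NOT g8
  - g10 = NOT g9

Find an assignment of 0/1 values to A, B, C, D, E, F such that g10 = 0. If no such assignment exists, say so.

A=0, B=1, C=1, D=1, E=1, F=1

g10 = NOT g9 must be 0, so g9 = 1.
Check with A=0, B=1, C=1, D=1, E=1, F=1:
g1 = D OR A = 1 OR 0 = 1
g2 = g1 AND C = 1 AND 1 = 1
g3 = B OR g2 = 1 OR 1 = 1
g4 = g3 AND E = 1 AND 1 = 1
g5 = NOT g4 = NOT 1 = 0
g6 = NOT g5 = NOT 0 = 1
g7 = F AND g6 = 1 AND 1 = 1
g8 = NOT g7 = NOT 1 = 0
g9 = NOT g8 = NOT 0 = 1
g10 = NOT g9 = NOT 1 = 0
So g10 = 0 as required.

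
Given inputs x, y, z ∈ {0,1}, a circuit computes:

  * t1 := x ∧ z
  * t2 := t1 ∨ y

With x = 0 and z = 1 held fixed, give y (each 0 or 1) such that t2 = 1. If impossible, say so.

t2 = t1 ∨ y must be 1, so at least one of t1, y is 1.
Check with x = 0 and z = 1 and y=1:
t1 = x ∧ z = 0 ∧ 1 = 0
t2 = t1 ∨ y = 0 ∨ 1 = 1
So t2 = 1.

y=1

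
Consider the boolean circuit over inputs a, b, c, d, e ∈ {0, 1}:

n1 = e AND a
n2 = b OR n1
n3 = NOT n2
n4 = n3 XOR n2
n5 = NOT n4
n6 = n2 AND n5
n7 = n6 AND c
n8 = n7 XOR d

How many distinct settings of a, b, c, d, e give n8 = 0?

16

n8 = n7 XOR d must be 0, so n7 and d are equal.
Enumerating the 32 input combinations, 16 give n8 = 0 and 16 give n8 = 1.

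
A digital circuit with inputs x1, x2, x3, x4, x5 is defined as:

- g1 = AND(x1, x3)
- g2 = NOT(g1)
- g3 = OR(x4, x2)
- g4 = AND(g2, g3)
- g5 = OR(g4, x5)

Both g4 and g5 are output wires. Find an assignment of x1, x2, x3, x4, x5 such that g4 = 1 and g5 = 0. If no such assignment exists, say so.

no solution exists

Across all 32 input combinations, none give both g4 = 1 and g5 = 0.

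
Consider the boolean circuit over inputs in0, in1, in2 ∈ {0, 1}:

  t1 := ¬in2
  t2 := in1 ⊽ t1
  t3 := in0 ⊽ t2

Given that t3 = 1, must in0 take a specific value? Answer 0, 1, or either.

0

t3 = in0 ⊽ t2 must be 1, so both in0 = 0 and t2 = 0.
t2 = in1 ⊽ t1 must be 0, so at least one of in1, t1 is 1.
Every assignment with t3 = 1 has in0 = 0; there are 3 such assignment(s).
  in0=0, in1=0, in2=0
  in0=0, in1=1, in2=0
  in0=0, in1=1, in2=1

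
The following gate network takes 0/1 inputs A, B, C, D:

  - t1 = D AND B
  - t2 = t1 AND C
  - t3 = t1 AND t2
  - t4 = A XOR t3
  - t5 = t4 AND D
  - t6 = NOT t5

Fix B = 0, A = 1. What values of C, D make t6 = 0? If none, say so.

C=0 D=1

t6 = NOT t5 must be 0, so t5 = 1.
Check with B = 0, A = 1 and C=0, D=1:
t1 = D AND B = 1 AND 0 = 0
t2 = t1 AND C = 0 AND 0 = 0
t3 = t1 AND t2 = 0 AND 0 = 0
t4 = A XOR t3 = 1 XOR 0 = 1
t5 = t4 AND D = 1 AND 1 = 1
t6 = NOT t5 = NOT 1 = 0
So t6 = 0.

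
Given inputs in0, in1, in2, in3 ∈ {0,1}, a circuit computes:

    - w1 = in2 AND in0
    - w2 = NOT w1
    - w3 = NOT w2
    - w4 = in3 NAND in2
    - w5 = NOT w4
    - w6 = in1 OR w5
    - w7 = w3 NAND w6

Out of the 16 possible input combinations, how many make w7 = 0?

3

w7 = w3 NAND w6 must be 0, so both w3 = 1 and w6 = 1.
Satisfying assignments:
  in0=1, in1=0, in2=1, in3=1
  in0=1, in1=1, in2=1, in3=0
  in0=1, in1=1, in2=1, in3=1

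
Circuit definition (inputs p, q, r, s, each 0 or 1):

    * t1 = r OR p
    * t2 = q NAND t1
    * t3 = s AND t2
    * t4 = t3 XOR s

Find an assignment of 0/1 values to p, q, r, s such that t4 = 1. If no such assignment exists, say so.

p=0 q=1 r=1 s=1

Check with p=0 q=1 r=1 s=1:
t1 = r OR p = 1 OR 0 = 1
t2 = q NAND t1 = 1 NAND 1 = 0
t3 = s AND t2 = 1 AND 0 = 0
t4 = t3 XOR s = 0 XOR 1 = 1
So t4 = 1 as required.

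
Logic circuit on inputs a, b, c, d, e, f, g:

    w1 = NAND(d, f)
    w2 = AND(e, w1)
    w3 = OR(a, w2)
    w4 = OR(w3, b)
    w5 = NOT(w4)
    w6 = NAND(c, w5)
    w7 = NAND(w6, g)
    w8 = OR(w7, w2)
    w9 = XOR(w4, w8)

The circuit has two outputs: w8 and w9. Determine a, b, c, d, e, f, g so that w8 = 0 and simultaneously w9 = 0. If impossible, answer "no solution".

Check with a=0 b=0 c=0 d=1 e=1 f=1 g=1:
w1 = NAND(d, f) = NAND(1, 1) = 0
w2 = AND(e, w1) = AND(1, 0) = 0
w3 = OR(a, w2) = OR(0, 0) = 0
w4 = OR(w3, b) = OR(0, 0) = 0
w5 = NOT(w4) = NOT 0 = 1
w6 = NAND(c, w5) = NAND(0, 1) = 1
w7 = NAND(w6, g) = NAND(1, 1) = 0
w8 = OR(w7, w2) = OR(0, 0) = 0
w9 = XOR(w4, w8) = XOR(0, 0) = 0
So w8 = 0 and w9 = 0.

a=0 b=0 c=0 d=1 e=1 f=1 g=1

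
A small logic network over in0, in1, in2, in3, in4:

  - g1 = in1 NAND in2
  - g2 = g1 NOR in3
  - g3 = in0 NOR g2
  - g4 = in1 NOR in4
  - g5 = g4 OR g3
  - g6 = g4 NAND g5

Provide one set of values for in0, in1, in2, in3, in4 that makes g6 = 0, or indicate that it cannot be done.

g6 = g4 NAND g5 must be 0, so both g4 = 1 and g5 = 1.
Check with in0=1 in1=0 in2=1 in3=1 in4=0:
g1 = in1 NAND in2 = 0 NAND 1 = 1
g2 = g1 NOR in3 = 1 NOR 1 = 0
g3 = in0 NOR g2 = 1 NOR 0 = 0
g4 = in1 NOR in4 = 0 NOR 0 = 1
g5 = g4 OR g3 = 1 OR 0 = 1
g6 = g4 NAND g5 = 1 NAND 1 = 0
So g6 = 0 as required.

in0=1 in1=0 in2=1 in3=1 in4=0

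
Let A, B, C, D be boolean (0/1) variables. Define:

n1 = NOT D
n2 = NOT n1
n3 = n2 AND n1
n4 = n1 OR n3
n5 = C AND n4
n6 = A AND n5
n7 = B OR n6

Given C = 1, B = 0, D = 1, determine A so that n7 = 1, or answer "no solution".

With C = 1, B = 0, D = 1 fixed, none of the 2 settings of A give n7 = 1.
For example, with A=0:
n1 = NOT D = NOT 1 = 0
n2 = NOT n1 = NOT 0 = 1
n3 = n2 AND n1 = 1 AND 0 = 0
n4 = n1 OR n3 = 0 OR 0 = 0
n5 = C AND n4 = 1 AND 0 = 0
n6 = A AND n5 = 0 AND 0 = 0
n7 = B OR n6 = 0 OR 0 = 0
giving n7 = 0 ≠ 1.

no solution exists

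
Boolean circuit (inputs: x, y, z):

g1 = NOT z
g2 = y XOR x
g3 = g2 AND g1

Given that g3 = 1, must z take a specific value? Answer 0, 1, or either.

g3 = g2 AND g1 must be 1, so both g2 = 1 and g1 = 1.
g2 = y XOR x must be 1, so y and x differ.
g1 = NOT z must be 1, so z = 0.
Every assignment with g3 = 1 has z = 0; there are 2 such assignment(s).
  x=0, y=1, z=0
  x=1, y=0, z=0

0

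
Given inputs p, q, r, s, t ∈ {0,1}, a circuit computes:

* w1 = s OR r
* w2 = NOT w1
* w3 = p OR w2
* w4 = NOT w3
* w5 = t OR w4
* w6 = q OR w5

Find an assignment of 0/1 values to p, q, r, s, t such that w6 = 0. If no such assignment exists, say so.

Check with p=1 q=0 r=1 s=1 t=0:
w1 = s OR r = 1 OR 1 = 1
w2 = NOT w1 = NOT 1 = 0
w3 = p OR w2 = 1 OR 0 = 1
w4 = NOT w3 = NOT 1 = 0
w5 = t OR w4 = 0 OR 0 = 0
w6 = q OR w5 = 0 OR 0 = 0
So w6 = 0 as required.

p=1 q=0 r=1 s=1 t=0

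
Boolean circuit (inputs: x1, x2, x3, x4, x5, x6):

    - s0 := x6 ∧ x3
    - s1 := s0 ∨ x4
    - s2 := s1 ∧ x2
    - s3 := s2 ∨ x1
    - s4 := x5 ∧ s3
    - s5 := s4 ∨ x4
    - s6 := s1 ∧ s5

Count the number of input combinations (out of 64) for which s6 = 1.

35

s6 = s1 ∧ s5 must be 1, so both s1 = 1 and s5 = 1.
Enumerating the 64 input combinations, 35 give s6 = 1 and 29 give s6 = 0.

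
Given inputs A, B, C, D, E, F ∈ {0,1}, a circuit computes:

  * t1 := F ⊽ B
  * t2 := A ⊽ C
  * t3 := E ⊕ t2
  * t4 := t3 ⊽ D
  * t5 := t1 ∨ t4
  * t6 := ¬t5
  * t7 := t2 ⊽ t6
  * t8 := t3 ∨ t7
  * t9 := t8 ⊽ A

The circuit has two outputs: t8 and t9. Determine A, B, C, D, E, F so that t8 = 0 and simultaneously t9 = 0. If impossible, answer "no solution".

A=1, B=1, C=1, D=1, E=0, F=1

Check with A=1, B=1, C=1, D=1, E=0, F=1:
t1 = F ⊽ B = 1 ⊽ 1 = 0
t2 = A ⊽ C = 1 ⊽ 1 = 0
t3 = E ⊕ t2 = 0 ⊕ 0 = 0
t4 = t3 ⊽ D = 0 ⊽ 1 = 0
t5 = t1 ∨ t4 = 0 ∨ 0 = 0
t6 = ¬t5 = ¬0 = 1
t7 = t2 ⊽ t6 = 0 ⊽ 1 = 0
t8 = t3 ∨ t7 = 0 ∨ 0 = 0
t9 = t8 ⊽ A = 0 ⊽ 1 = 0
So t8 = 0 and t9 = 0.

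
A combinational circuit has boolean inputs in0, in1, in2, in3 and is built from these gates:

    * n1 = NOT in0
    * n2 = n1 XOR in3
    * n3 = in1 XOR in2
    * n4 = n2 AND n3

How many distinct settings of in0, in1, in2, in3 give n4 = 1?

4

n4 = n2 AND n3 must be 1, so both n2 = 1 and n3 = 1.
n2 = n1 XOR in3 must be 1, so n1 and in3 differ.
n3 = in1 XOR in2 must be 1, so in1 and in2 differ.
Satisfying assignments:
  in0=0, in1=0, in2=1, in3=0
  in0=0, in1=1, in2=0, in3=0
  in0=1, in1=0, in2=1, in3=1
  in0=1, in1=1, in2=0, in3=1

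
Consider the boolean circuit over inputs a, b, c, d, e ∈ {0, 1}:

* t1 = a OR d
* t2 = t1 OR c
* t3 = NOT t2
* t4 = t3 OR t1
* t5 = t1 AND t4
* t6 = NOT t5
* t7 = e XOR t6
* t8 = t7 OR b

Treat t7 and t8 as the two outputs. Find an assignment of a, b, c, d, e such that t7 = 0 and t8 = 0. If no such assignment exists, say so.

Check with a=0 b=0 c=0 d=1 e=0:
t1 = a OR d = 0 OR 1 = 1
t2 = t1 OR c = 1 OR 0 = 1
t3 = NOT t2 = NOT 1 = 0
t4 = t3 OR t1 = 0 OR 1 = 1
t5 = t1 AND t4 = 1 AND 1 = 1
t6 = NOT t5 = NOT 1 = 0
t7 = e XOR t6 = 0 XOR 0 = 0
t8 = t7 OR b = 0 OR 0 = 0
So t7 = 0 and t8 = 0.

a=0 b=0 c=0 d=1 e=0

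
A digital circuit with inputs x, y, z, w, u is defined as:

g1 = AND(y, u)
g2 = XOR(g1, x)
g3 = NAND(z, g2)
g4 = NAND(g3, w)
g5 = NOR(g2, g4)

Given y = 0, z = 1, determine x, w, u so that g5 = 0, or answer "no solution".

Check with y = 0, z = 1 and x=1, w=0, u=1:
g1 = AND(y, u) = AND(0, 1) = 0
g2 = XOR(g1, x) = XOR(0, 1) = 1
g3 = NAND(z, g2) = NAND(1, 1) = 0
g4 = NAND(g3, w) = NAND(0, 0) = 1
g5 = NOR(g2, g4) = NOR(1, 1) = 0
So g5 = 0.

x=1, w=0, u=1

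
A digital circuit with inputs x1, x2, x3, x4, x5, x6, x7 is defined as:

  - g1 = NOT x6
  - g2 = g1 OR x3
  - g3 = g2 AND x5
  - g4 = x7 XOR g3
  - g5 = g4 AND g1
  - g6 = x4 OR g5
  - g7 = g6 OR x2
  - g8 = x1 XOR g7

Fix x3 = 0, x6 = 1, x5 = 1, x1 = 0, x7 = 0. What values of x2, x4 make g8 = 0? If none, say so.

g8 = x1 XOR g7 must be 0, so x1 and g7 are equal.
Check with x3 = 0, x6 = 1, x5 = 1, x1 = 0, x7 = 0 and x2=0, x4=0:
g1 = NOT x6 = NOT 1 = 0
g2 = g1 OR x3 = 0 OR 0 = 0
g3 = g2 AND x5 = 0 AND 1 = 0
g4 = x7 XOR g3 = 0 XOR 0 = 0
g5 = g4 AND g1 = 0 AND 0 = 0
g6 = x4 OR g5 = 0 OR 0 = 0
g7 = g6 OR x2 = 0 OR 0 = 0
g8 = x1 XOR g7 = 0 XOR 0 = 0
So g8 = 0.

x2=0, x4=0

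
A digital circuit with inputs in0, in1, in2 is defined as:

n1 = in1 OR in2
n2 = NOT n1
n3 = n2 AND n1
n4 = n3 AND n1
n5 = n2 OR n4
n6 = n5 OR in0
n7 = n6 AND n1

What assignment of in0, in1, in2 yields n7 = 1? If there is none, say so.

in0=1 in1=0 in2=1

Check with in0=1 in1=0 in2=1:
n1 = in1 OR in2 = 0 OR 1 = 1
n2 = NOT n1 = NOT 1 = 0
n3 = n2 AND n1 = 0 AND 1 = 0
n4 = n3 AND n1 = 0 AND 1 = 0
n5 = n2 OR n4 = 0 OR 0 = 0
n6 = n5 OR in0 = 0 OR 1 = 1
n7 = n6 AND n1 = 1 AND 1 = 1
So n7 = 1 as required.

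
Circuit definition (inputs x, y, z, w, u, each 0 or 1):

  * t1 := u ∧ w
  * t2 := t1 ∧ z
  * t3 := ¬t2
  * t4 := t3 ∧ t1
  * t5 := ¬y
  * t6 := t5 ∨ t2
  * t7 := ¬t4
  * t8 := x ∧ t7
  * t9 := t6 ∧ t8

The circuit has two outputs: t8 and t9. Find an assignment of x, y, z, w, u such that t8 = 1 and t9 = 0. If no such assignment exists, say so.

Check with x=1, y=1, z=0, w=0, u=1:
t1 = u ∧ w = 1 ∧ 0 = 0
t2 = t1 ∧ z = 0 ∧ 0 = 0
t3 = ¬t2 = ¬0 = 1
t4 = t3 ∧ t1 = 1 ∧ 0 = 0
t5 = ¬y = ¬1 = 0
t6 = t5 ∨ t2 = 0 ∨ 0 = 0
t7 = ¬t4 = ¬0 = 1
t8 = x ∧ t7 = 1 ∧ 1 = 1
t9 = t6 ∧ t8 = 0 ∧ 1 = 0
So t8 = 1 and t9 = 0.

x=1, y=1, z=0, w=0, u=1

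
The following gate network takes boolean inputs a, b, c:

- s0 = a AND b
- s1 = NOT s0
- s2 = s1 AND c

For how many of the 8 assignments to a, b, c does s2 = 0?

s2 = s1 AND c must be 0, so at least one of s1, c is 0.
Satisfying assignments:
  a=0, b=0, c=0
  a=0, b=1, c=0
  a=1, b=0, c=0
  a=1, b=1, c=0
  a=1, b=1, c=1

5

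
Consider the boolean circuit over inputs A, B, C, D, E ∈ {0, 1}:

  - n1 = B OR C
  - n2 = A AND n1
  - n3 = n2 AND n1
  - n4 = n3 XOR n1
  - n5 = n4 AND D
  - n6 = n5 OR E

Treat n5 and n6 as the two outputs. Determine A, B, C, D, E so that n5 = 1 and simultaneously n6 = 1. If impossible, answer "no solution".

Check with A=0, B=0, C=1, D=1, E=1:
n1 = B OR C = 0 OR 1 = 1
n2 = A AND n1 = 0 AND 1 = 0
n3 = n2 AND n1 = 0 AND 1 = 0
n4 = n3 XOR n1 = 0 XOR 1 = 1
n5 = n4 AND D = 1 AND 1 = 1
n6 = n5 OR E = 1 OR 1 = 1
So n5 = 1 and n6 = 1.

A=0, B=0, C=1, D=1, E=1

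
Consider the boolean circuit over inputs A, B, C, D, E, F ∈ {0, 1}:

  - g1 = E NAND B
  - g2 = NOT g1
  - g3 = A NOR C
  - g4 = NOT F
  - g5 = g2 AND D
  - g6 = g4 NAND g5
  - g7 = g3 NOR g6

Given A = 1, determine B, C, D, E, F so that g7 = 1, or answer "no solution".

B=1, C=0, D=1, E=1, F=0

g7 = g3 NOR g6 must be 1, so both g3 = 0 and g6 = 0.
g3 = A NOR C must be 0, so at least one of A, C is 1.
Check with A = 1 and B=1, C=0, D=1, E=1, F=0:
g1 = E NAND B = 1 NAND 1 = 0
g2 = NOT g1 = NOT 0 = 1
g3 = A NOR C = 1 NOR 0 = 0
g4 = NOT F = NOT 0 = 1
g5 = g2 AND D = 1 AND 1 = 1
g6 = g4 NAND g5 = 1 NAND 1 = 0
g7 = g3 NOR g6 = 0 NOR 0 = 1
So g7 = 1.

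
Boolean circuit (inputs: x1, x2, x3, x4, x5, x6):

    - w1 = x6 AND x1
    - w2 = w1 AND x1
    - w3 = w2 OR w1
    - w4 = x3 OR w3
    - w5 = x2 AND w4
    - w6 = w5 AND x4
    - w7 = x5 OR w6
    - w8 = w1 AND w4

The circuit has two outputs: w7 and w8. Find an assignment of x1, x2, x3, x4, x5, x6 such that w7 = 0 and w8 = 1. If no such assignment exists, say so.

Check with x1=1, x2=1, x3=0, x4=0, x5=0, x6=1:
w1 = x6 AND x1 = 1 AND 1 = 1
w2 = w1 AND x1 = 1 AND 1 = 1
w3 = w2 OR w1 = 1 OR 1 = 1
w4 = x3 OR w3 = 0 OR 1 = 1
w5 = x2 AND w4 = 1 AND 1 = 1
w6 = w5 AND x4 = 1 AND 0 = 0
w7 = x5 OR w6 = 0 OR 0 = 0
w8 = w1 AND w4 = 1 AND 1 = 1
So w7 = 0 and w8 = 1.

x1=1, x2=1, x3=0, x4=0, x5=0, x6=1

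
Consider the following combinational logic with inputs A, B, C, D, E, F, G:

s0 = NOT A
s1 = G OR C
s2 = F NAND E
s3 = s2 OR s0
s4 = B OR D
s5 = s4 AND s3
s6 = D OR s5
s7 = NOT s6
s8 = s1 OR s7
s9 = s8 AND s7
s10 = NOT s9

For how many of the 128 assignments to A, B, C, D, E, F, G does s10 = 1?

s10 = NOT s9 must be 1, so s9 = 0.
s9 = s8 AND s7 must be 0, so at least one of s8, s7 is 0.
Enumerating the 128 input combinations, 92 give s10 = 1 and 36 give s10 = 0.

92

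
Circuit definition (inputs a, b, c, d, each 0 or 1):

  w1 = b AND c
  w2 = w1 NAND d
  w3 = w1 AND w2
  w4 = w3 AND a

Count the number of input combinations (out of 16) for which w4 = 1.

1

w4 = w3 AND a must be 1, so both w3 = 1 and a = 1.
w3 = w1 AND w2 must be 1, so both w1 = 1 and w2 = 1.
Satisfying assignments:
  a=1, b=1, c=1, d=0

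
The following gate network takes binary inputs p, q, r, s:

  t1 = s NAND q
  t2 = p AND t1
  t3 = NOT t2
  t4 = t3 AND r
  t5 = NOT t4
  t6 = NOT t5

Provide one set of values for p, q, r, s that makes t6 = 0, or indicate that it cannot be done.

p=1, q=1, r=1, s=0

Check with p=1, q=1, r=1, s=0:
t1 = s NAND q = 0 NAND 1 = 1
t2 = p AND t1 = 1 AND 1 = 1
t3 = NOT t2 = NOT 1 = 0
t4 = t3 AND r = 0 AND 1 = 0
t5 = NOT t4 = NOT 0 = 1
t6 = NOT t5 = NOT 1 = 0
So t6 = 0 as required.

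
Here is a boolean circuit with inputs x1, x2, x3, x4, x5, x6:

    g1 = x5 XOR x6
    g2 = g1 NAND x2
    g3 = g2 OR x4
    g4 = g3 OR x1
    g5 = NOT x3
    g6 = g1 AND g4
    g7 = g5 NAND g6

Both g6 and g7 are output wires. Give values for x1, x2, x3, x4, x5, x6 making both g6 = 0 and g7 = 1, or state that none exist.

x1=1 x2=0 x3=1 x4=1 x5=0 x6=0

Check with x1=1 x2=0 x3=1 x4=1 x5=0 x6=0:
g1 = x5 XOR x6 = 0 XOR 0 = 0
g2 = g1 NAND x2 = 0 NAND 0 = 1
g3 = g2 OR x4 = 1 OR 1 = 1
g4 = g3 OR x1 = 1 OR 1 = 1
g5 = NOT x3 = NOT 1 = 0
g6 = g1 AND g4 = 0 AND 1 = 0
g7 = g5 NAND g6 = 0 NAND 0 = 1
So g6 = 0 and g7 = 1.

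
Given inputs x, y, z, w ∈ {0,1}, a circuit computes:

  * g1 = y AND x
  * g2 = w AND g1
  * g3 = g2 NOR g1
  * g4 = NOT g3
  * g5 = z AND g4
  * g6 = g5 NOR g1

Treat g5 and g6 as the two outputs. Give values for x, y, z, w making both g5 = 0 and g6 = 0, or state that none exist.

Check with x=1 y=1 z=0 w=1:
g1 = y AND x = 1 AND 1 = 1
g2 = w AND g1 = 1 AND 1 = 1
g3 = g2 NOR g1 = 1 NOR 1 = 0
g4 = NOT g3 = NOT 0 = 1
g5 = z AND g4 = 0 AND 1 = 0
g6 = g5 NOR g1 = 0 NOR 1 = 0
So g5 = 0 and g6 = 0.

x=1 y=1 z=0 w=1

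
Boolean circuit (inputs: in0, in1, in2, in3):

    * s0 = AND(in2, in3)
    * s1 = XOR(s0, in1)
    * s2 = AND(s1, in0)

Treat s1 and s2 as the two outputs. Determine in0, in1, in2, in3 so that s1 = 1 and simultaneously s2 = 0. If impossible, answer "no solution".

in0=0, in1=0, in2=1, in3=1

Check with in0=0, in1=0, in2=1, in3=1:
s0 = AND(in2, in3) = AND(1, 1) = 1
s1 = XOR(s0, in1) = XOR(1, 0) = 1
s2 = AND(s1, in0) = AND(1, 0) = 0
So s1 = 1 and s2 = 0.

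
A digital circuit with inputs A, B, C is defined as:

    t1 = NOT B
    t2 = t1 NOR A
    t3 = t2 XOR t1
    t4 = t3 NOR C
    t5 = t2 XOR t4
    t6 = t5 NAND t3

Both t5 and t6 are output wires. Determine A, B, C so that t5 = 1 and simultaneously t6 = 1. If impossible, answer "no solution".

Check with A=1, B=1, C=0:
t1 = NOT B = NOT 1 = 0
t2 = t1 NOR A = 0 NOR 1 = 0
t3 = t2 XOR t1 = 0 XOR 0 = 0
t4 = t3 NOR C = 0 NOR 0 = 1
t5 = t2 XOR t4 = 0 XOR 1 = 1
t6 = t5 NAND t3 = 1 NAND 0 = 1
So t5 = 1 and t6 = 1.

A=1, B=1, C=0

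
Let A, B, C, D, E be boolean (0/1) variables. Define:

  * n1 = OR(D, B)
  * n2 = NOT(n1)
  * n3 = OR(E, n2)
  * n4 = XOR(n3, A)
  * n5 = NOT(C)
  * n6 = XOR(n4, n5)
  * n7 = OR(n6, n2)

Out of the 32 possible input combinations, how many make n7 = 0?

n7 = OR(n6, n2) must be 0, so both n6 = 0 and n2 = 0.
n6 = XOR(n4, n5) must be 0, so n4 and n5 are equal.
Enumerating the 32 input combinations, 12 give n7 = 0 and 20 give n7 = 1.

12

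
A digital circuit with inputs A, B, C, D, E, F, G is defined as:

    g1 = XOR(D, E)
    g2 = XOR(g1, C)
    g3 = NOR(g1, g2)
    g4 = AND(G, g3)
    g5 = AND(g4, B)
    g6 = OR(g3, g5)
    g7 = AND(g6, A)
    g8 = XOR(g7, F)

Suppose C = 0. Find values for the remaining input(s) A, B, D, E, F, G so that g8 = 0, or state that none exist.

g8 = XOR(g7, F) must be 0, so g7 and F are equal.
Check with C = 0 and A=1, B=1, D=0, E=1, F=0, G=1:
g1 = XOR(D, E) = XOR(0, 1) = 1
g2 = XOR(g1, C) = XOR(1, 0) = 1
g3 = NOR(g1, g2) = NOR(1, 1) = 0
g4 = AND(G, g3) = AND(1, 0) = 0
g5 = AND(g4, B) = AND(0, 1) = 0
g6 = OR(g3, g5) = OR(0, 0) = 0
g7 = AND(g6, A) = AND(0, 1) = 0
g8 = XOR(g7, F) = XOR(0, 0) = 0
So g8 = 0.

A=1, B=1, D=0, E=1, F=0, G=1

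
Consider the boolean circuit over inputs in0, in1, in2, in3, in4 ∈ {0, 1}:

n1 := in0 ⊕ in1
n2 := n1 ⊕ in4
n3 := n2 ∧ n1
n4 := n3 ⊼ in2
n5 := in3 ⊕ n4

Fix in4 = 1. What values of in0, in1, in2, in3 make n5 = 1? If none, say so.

in0=1 in1=0 in2=0 in3=0

n5 = in3 ⊕ n4 must be 1, so in3 and n4 differ.
Check with in4 = 1 and in0=1, in1=0, in2=0, in3=0:
n1 = in0 ⊕ in1 = 1 ⊕ 0 = 1
n2 = n1 ⊕ in4 = 1 ⊕ 1 = 0
n3 = n2 ∧ n1 = 0 ∧ 1 = 0
n4 = n3 ⊼ in2 = 0 ⊼ 0 = 1
n5 = in3 ⊕ n4 = 0 ⊕ 1 = 1
So n5 = 1.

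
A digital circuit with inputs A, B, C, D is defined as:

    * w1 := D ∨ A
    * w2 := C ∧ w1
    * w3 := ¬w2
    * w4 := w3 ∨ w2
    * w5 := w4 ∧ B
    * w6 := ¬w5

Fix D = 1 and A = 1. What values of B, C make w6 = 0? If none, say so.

B=1, C=1

Check with D = 1 and A = 1 and B=1, C=1:
w1 = D ∨ A = 1 ∨ 1 = 1
w2 = C ∧ w1 = 1 ∧ 1 = 1
w3 = ¬w2 = ¬1 = 0
w4 = w3 ∨ w2 = 0 ∨ 1 = 1
w5 = w4 ∧ B = 1 ∧ 1 = 1
w6 = ¬w5 = ¬1 = 0
So w6 = 0.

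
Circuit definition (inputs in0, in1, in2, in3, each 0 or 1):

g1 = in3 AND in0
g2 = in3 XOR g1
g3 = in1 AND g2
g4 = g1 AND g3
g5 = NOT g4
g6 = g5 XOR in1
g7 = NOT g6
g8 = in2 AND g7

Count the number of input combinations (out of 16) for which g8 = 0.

12

g8 = in2 AND g7 must be 0, so at least one of in2, g7 is 0.
Enumerating the 16 input combinations, 12 give g8 = 0 and 4 give g8 = 1.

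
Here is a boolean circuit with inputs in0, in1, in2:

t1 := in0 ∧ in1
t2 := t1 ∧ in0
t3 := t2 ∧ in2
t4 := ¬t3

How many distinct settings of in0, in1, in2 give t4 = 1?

t4 = ¬t3 must be 1, so t3 = 0.
t3 = t2 ∧ in2 must be 0, so at least one of t2, in2 is 0.
Enumerating the 8 input combinations, 7 give t4 = 1 and 1 give t4 = 0.

7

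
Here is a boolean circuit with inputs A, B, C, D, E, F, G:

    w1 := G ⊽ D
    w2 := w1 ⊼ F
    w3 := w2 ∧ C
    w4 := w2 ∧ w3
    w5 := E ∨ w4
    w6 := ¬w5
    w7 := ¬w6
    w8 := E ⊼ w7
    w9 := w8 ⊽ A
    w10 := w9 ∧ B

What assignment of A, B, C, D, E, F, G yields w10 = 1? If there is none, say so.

A=0, B=1, C=0, D=1, E=1, F=0, G=1

w10 = w9 ∧ B must be 1, so both w9 = 1 and B = 1.
w9 = w8 ⊽ A must be 1, so both w8 = 0 and A = 0.
w8 = E ⊼ w7 must be 0, so both E = 1 and w7 = 1.
Check with A=0, B=1, C=0, D=1, E=1, F=0, G=1:
w1 = G ⊽ D = 1 ⊽ 1 = 0
w2 = w1 ⊼ F = 0 ⊼ 0 = 1
w3 = w2 ∧ C = 1 ∧ 0 = 0
w4 = w2 ∧ w3 = 1 ∧ 0 = 0
w5 = E ∨ w4 = 1 ∨ 0 = 1
w6 = ¬w5 = ¬1 = 0
w7 = ¬w6 = ¬0 = 1
w8 = E ⊼ w7 = 1 ⊼ 1 = 0
w9 = w8 ⊽ A = 0 ⊽ 0 = 1
w10 = w9 ∧ B = 1 ∧ 1 = 1
So w10 = 1 as required.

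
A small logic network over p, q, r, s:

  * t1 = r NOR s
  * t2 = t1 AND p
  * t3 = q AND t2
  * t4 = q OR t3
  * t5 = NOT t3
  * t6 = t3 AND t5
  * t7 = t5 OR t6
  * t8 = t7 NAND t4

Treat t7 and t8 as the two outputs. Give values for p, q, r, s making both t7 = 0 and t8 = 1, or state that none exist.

Check with p=1, q=1, r=0, s=0:
t1 = r NOR s = 0 NOR 0 = 1
t2 = t1 AND p = 1 AND 1 = 1
t3 = q AND t2 = 1 AND 1 = 1
t4 = q OR t3 = 1 OR 1 = 1
t5 = NOT t3 = NOT 1 = 0
t6 = t3 AND t5 = 1 AND 0 = 0
t7 = t5 OR t6 = 0 OR 0 = 0
t8 = t7 NAND t4 = 0 NAND 1 = 1
So t7 = 0 and t8 = 1.

p=1, q=1, r=0, s=0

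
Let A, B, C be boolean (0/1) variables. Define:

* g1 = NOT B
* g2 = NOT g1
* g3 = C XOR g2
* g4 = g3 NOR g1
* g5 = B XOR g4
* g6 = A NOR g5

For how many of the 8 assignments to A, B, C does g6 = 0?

g6 = A NOR g5 must be 0, so at least one of A, g5 is 1.
Satisfying assignments:
  A=0, B=1, C=0
  A=1, B=0, C=0
  A=1, B=0, C=1
  A=1, B=1, C=0
  A=1, B=1, C=1

5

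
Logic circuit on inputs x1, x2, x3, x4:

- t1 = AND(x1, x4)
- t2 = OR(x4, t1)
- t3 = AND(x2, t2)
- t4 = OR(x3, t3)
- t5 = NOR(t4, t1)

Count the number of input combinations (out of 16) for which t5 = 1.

5

t5 = NOR(t4, t1) must be 1, so both t4 = 0 and t1 = 0.
t4 = OR(x3, t3) must be 0, so both x3 = 0 and t3 = 0.
Satisfying assignments:
  x1=0, x2=0, x3=0, x4=0
  x1=0, x2=0, x3=0, x4=1
  x1=0, x2=1, x3=0, x4=0
  x1=1, x2=0, x3=0, x4=0
  x1=1, x2=1, x3=0, x4=0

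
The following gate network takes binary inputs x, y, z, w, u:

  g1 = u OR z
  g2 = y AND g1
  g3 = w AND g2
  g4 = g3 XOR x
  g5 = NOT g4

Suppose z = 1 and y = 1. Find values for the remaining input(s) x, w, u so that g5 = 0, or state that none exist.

x=1, w=0, u=1

g5 = NOT g4 must be 0, so g4 = 1.
Check with z = 1 and y = 1 and x=1, w=0, u=1:
g1 = u OR z = 1 OR 1 = 1
g2 = y AND g1 = 1 AND 1 = 1
g3 = w AND g2 = 0 AND 1 = 0
g4 = g3 XOR x = 0 XOR 1 = 1
g5 = NOT g4 = NOT 1 = 0
So g5 = 0.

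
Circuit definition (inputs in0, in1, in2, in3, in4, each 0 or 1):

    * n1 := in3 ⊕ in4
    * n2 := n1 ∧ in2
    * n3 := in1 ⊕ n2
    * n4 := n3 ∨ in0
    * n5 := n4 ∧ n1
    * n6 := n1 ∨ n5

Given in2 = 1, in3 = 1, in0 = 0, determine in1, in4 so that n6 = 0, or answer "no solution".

n6 = n1 ∨ n5 must be 0, so both n1 = 0 and n5 = 0.
n1 = in3 ⊕ in4 must be 0, so in3 and in4 are equal.
Check with in2 = 1, in3 = 1, in0 = 0 and in1=1, in4=1:
n1 = in3 ⊕ in4 = 1 ⊕ 1 = 0
n2 = n1 ∧ in2 = 0 ∧ 1 = 0
n3 = in1 ⊕ n2 = 1 ⊕ 0 = 1
n4 = n3 ∨ in0 = 1 ∨ 0 = 1
n5 = n4 ∧ n1 = 1 ∧ 0 = 0
n6 = n1 ∨ n5 = 0 ∨ 0 = 0
So n6 = 0.

in1=1, in4=1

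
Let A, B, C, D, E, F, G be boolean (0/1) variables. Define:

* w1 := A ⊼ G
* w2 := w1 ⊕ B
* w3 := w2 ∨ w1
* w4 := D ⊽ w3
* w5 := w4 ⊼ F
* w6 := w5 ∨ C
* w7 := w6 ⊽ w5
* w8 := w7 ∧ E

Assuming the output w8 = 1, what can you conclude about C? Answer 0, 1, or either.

0

w8 = w7 ∧ E must be 1, so both w7 = 1 and E = 1.
Every assignment with w8 = 1 has C = 0; there are 1 such assignment(s).
  A=1, B=0, C=0, D=0, E=1, F=1, G=1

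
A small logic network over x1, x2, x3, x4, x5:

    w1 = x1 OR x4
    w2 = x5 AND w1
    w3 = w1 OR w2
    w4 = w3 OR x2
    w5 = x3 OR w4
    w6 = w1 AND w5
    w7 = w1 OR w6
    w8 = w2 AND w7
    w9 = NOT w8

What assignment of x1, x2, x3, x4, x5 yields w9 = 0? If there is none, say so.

Check with x1=1 x2=0 x3=0 x4=1 x5=1:
w1 = x1 OR x4 = 1 OR 1 = 1
w2 = x5 AND w1 = 1 AND 1 = 1
w3 = w1 OR w2 = 1 OR 1 = 1
w4 = w3 OR x2 = 1 OR 0 = 1
w5 = x3 OR w4 = 0 OR 1 = 1
w6 = w1 AND w5 = 1 AND 1 = 1
w7 = w1 OR w6 = 1 OR 1 = 1
w8 = w2 AND w7 = 1 AND 1 = 1
w9 = NOT w8 = NOT 1 = 0
So w9 = 0 as required.

x1=1 x2=0 x3=0 x4=1 x5=1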